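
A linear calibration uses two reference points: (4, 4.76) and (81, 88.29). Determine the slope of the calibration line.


slope = (y2 - y1) / (x2 - x1)
= (88.29 - 4.76) / (81 - 4)
= 83.5300 / 77
= 1.0848

1.0848


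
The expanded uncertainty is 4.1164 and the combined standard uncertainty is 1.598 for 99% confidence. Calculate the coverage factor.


k = U / uc
k = 4.1164 / 1.598
k = 2.576

2.576


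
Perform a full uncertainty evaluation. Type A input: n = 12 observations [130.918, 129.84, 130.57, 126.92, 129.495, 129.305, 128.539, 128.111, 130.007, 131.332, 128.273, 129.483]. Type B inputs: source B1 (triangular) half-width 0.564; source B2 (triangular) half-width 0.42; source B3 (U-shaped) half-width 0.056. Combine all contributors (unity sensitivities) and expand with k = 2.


mean = (130.918 + 129.84 + 130.57 + 126.92 + 129.495 + 129.305 + 128.539 + 128.111 + 130.007 + 131.332 + 128.273 + 129.483) / 12 = 129.3994167
s = sqrt(sum((x - mean)^2)/(n-1)) = 1.2726566
u_A = s / sqrt(n) = 1.2726566 / sqrt(12) = 0.36738432
u_B1 = 0.564 / sqrt(6) = 0.23025204
u_B2 = 0.42 / sqrt(6) = 0.17146428
u_B3 = 0.056 / sqrt(2) = 0.03959798
uc = sqrt(0.36738432^2 + 0.23025204^2 + 0.17146428^2 + 0.03959798^2) = 0.46792653
U = k * uc = 2 * 0.46792653
U = 0.9359

0.9359


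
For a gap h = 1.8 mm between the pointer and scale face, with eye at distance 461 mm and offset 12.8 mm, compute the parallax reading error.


error = h * offset / d
= 1.8 * 12.8 / 461
= 0.0500

0.0500


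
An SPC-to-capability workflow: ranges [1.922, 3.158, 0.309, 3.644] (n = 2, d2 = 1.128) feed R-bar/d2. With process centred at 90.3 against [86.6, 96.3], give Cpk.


R_bar = (1.922 + 3.158 + 0.309 + 3.644) / 4 = 2.25825
sigma = R_bar / d2 = 2.25825 / 1.128 = 2.0019947
Cp = (USL - LSL)/(6*sigma) = (96.3 - 86.6)/(6*2.0019947) = 0.8075
Cpu = (96.3 - 90.3)/(3*2.0019947) = 0.9990
Cpl = (90.3 - 86.6)/(3*2.0019947) = 0.6161
Cpk = min(Cpu, Cpl) = 0.6161

0.6161


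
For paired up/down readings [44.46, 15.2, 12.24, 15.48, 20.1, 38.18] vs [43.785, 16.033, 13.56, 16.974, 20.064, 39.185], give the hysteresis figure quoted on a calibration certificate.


|44.46 - 43.785| = 0.6750
|15.2 - 16.033| = 0.8330
|12.24 - 13.56| = 1.3200
|15.48 - 16.974| = 1.4940
|20.1 - 20.064| = 0.0360
|38.18 - 39.185| = 1.0050
hysteresis = max(diffs) = 1.4940

1.4940


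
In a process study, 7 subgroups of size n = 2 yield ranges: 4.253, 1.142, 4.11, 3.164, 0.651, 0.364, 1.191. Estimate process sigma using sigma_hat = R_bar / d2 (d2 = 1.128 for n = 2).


R_bar = (4.253 + 1.142 + 4.11 + 3.164 + 0.651 + 0.364 + 1.191) / 7
R_bar = 14.875 / 7 = 2.125
sigma_hat = R_bar / d2 = 2.125 / 1.128 = 1.8839

1.8839


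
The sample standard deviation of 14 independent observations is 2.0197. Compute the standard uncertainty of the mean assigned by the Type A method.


u_A = s / sqrt(n)
u_A = 2.0197 / sqrt(14)
u_A = 2.0197 / 3.7416574
u_A = 0.5398

0.5398


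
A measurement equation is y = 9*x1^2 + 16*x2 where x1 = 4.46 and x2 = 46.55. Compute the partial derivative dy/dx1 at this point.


y = 9*x1^2 + 16*x2
dy/dx1 = 2*9*x1
Evaluate at x1 = 4.46: c1 = 18 * 4.46
c1 = 80.2800

80.2800


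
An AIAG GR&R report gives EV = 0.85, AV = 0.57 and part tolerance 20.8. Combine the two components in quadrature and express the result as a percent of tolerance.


GRR = sqrt(EV^2 + AV^2) = sqrt(0.85^2 + 0.57^2) = 1.0234256
%GRR = GRR / tol * 100 = 1.0234256 / 20.8 * 100
%GRR = 4.9203

4.9203


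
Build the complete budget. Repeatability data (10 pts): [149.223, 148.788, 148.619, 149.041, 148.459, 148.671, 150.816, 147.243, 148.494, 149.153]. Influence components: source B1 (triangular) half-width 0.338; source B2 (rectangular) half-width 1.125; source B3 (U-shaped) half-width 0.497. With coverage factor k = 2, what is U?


mean = (149.223 + 148.788 + 148.619 + 149.041 + 148.459 + 148.671 + 150.816 + 147.243 + 148.494 + 149.153) / 10 = 148.8507
s = sqrt(sum((x - mean)^2)/(n-1)) = 0.88718544
u_A = s / sqrt(n) = 0.88718544 / sqrt(10) = 0.28055267
u_B1 = 0.338 / sqrt(6) = 0.13798792
u_B2 = 1.125 / sqrt(3) = 0.64951905
u_B3 = 0.497 / sqrt(2) = 0.35143207
uc = sqrt(0.28055267^2 + 0.13798792^2 + 0.64951905^2 + 0.35143207^2) = 0.80195384
U = k * uc = 2 * 0.80195384
U = 1.6039

1.6039


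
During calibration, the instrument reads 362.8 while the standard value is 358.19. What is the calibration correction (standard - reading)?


Correction = standard - reading
= 358.19 - 362.8
= -4.6100

-4.6100


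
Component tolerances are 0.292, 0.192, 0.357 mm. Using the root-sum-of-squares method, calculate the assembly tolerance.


RSS = sqrt(0.292^2 + 0.192^2 + 0.357^2)
= sqrt(0.249577)
= 0.4996

0.4996


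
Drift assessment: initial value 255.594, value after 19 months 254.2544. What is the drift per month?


rate = (v2 - v1) / months
= (254.2544 - 255.594) / 19
= -1.3396 / 19
= -0.0705

-0.0705


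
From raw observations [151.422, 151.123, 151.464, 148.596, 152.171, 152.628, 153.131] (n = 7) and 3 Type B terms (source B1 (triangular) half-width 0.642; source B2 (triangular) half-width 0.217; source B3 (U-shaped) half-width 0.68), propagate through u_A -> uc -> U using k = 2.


mean = (151.422 + 151.123 + 151.464 + 148.596 + 152.171 + 152.628 + 153.131) / 7 = 151.505
s = sqrt(sum((x - mean)^2)/(n-1)) = 1.4699964
u_A = s / sqrt(n) = 1.4699964 / sqrt(7) = 0.55560641
u_B1 = 0.642 / sqrt(6) = 0.2620954
u_B2 = 0.217 / sqrt(6) = 0.088589879
u_B3 = 0.68 / sqrt(2) = 0.48083261
uc = sqrt(0.55560641^2 + 0.2620954^2 + 0.088589879^2 + 0.48083261^2) = 0.78513734
U = k * uc = 2 * 0.78513734
U = 1.5703

1.5703


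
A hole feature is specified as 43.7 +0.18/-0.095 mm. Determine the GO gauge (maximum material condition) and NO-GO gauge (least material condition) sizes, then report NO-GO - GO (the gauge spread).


GO = nominal - lower_tol (smallest hole = maximum material condition)
GO = 43.7 - 0.095 = 43.605
NO-GO = nominal + upper_tol (largest hole = least material condition)
NO-GO = 43.7 + 0.18 = 43.88
spread = NO-GO - GO = 43.88 - 43.605 = 0.2750

0.2750


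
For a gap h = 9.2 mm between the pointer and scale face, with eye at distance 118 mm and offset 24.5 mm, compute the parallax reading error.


error = h * offset / d
= 9.2 * 24.5 / 118
= 1.9102

1.9102


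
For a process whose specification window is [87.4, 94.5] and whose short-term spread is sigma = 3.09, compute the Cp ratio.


Cp = (USL - LSL) / (6 * sigma)
= (94.5 - 87.4) / (6 * 3.09)
= 7.1000 / 18.5400
= 0.3830

0.3830


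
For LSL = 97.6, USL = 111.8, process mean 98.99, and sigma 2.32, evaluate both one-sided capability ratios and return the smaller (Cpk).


Cpu = (USL - mean) / (3*sigma) = (111.8 - 98.99) / (3*2.32) = 1.8405
Cpl = (mean - LSL) / (3*sigma) = (98.99 - 97.6) / (3*2.32) = 0.1997
Cpk = min(Cpu, Cpl) = 0.1997

0.1997


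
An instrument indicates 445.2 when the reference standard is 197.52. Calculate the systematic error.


Systematic error = measured - true
= 445.2 - 197.52
= 247.6800

247.6800


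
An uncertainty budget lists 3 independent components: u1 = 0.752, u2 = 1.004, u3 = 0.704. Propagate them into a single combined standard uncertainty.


uc = sqrt(0.752^2 + 1.004^2 + 0.704^2)
uc = sqrt(2.069136)
uc = 1.4384

1.4384


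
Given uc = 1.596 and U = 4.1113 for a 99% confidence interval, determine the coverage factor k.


k = U / uc
k = 4.1113 / 1.596
k = 2.576

2.576


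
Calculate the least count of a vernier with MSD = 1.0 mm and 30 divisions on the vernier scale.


LC = MSD / n_div
= 1.0 / 30
= 0.0333

0.0333


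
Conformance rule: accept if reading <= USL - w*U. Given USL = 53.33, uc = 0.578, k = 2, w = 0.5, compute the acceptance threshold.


U = k * uc = 2 * 0.578 = 1.156
guard band g = w * U = 0.5 * 1.156 = 0.578
AL = USL - g = 53.33 - 0.578
AL = 52.7520

52.7520


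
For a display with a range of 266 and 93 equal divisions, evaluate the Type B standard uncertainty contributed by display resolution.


resolution = range / divisions
resolution = 266 / 93 = 2.8602151
u_res = resolution / (2*sqrt(3))
u_res = 2.8602151 / 3.4641016
u_res = 0.8257

0.8257


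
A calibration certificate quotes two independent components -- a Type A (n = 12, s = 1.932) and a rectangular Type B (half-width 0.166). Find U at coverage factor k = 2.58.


u_A = s / sqrt(n) = 1.932 / sqrt(12) = 0.55772036
u_B = half_width / sqrt(3) = 0.166 / sqrt(3) = 0.095840145
uc = sqrt(u_A^2 + u_B^2) = sqrt(0.55772036^2 + 0.095840145^2) = 0.56589516
U = k * uc = 2.58 * 0.56589516
U = 1.4600

1.4600


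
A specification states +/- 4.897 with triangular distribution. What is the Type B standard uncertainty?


u_B = half_width / sqrt(6)
u_B = 4.897 / 2.4494897
u_B = 1.9992

1.9992


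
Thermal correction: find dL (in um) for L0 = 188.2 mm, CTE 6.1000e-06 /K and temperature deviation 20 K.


dL = L * alpha * dT
= 188.2 * 6.1000e-06 * 20
= 0.0229604 mm
dL_um = 0.0229604 * 1000 = 22.9604 um

22.9604


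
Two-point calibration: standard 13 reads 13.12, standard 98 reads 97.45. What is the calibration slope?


slope = (y2 - y1) / (x2 - x1)
= (97.45 - 13.12) / (98 - 13)
= 84.3300 / 85
= 0.9921

0.9921


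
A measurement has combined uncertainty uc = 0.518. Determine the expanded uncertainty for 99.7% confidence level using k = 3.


U = k * uc
U = 3 * 0.518
U = 1.5540

1.5540


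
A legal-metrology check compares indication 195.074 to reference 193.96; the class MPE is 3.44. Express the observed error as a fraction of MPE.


e = indication - reference = 195.074 - 193.96 = 1.1140
|e| = 1.1140
ratio = |e| / MPE = 1.1140 / 3.44
ratio = 0.3238

0.3238


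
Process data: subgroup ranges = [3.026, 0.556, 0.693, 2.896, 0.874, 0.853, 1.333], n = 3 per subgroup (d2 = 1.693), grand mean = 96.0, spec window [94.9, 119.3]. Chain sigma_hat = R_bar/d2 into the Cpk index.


R_bar = (3.026 + 0.556 + 0.693 + 2.896 + 0.874 + 0.853 + 1.333) / 7 = 1.4615714
sigma = R_bar / d2 = 1.4615714 / 1.693 = 0.86330266
Cp = (USL - LSL)/(6*sigma) = (119.3 - 94.9)/(6*0.86330266) = 4.7106
Cpu = (119.3 - 96.0)/(3*0.86330266) = 8.9965
Cpl = (96.0 - 94.9)/(3*0.86330266) = 0.4247
Cpk = min(Cpu, Cpl) = 0.4247

0.4247


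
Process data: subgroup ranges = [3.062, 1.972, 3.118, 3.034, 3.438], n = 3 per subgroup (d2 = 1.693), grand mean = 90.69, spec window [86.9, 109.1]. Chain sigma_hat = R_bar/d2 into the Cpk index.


R_bar = (3.062 + 1.972 + 3.118 + 3.034 + 3.438) / 5 = 2.9248
sigma = R_bar / d2 = 2.9248 / 1.693 = 1.7275842
Cp = (USL - LSL)/(6*sigma) = (109.1 - 86.9)/(6*1.7275842) = 2.1417
Cpu = (109.1 - 90.69)/(3*1.7275842) = 3.5522
Cpl = (90.69 - 86.9)/(3*1.7275842) = 0.7313
Cpk = min(Cpu, Cpl) = 0.7313

0.7313


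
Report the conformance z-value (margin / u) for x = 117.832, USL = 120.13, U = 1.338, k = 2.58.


u = U / k = 1.338 / 2.58 = 0.51860465
margin = |USL - x| = |120.13 - 117.832| = 2.298
z = margin / u = 2.298 / 0.51860465
z = 4.4311

4.4311


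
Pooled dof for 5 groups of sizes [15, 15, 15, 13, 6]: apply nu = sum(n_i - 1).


nu = sum_i (n_i - 1)
nu = ((15 - 1) + (15 - 1) + (15 - 1) + (13 - 1) + (6 - 1))
nu = 14 + 14 + 14 + 12 + 5
nu = 59

59


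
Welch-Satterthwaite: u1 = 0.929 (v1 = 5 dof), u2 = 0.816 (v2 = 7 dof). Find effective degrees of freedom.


uc = sqrt(u1^2 + u2^2) = sqrt(0.929^2 + 0.816^2) = 1.2364857
v_eff = uc^4 / (u1^4/v1 + u2^4/v2)
= 1.2364857^4 / (0.929^4/5 + 0.816^4/7)
= 2.3375257 / 0.2123057
v_eff = 11.0102

11.0102


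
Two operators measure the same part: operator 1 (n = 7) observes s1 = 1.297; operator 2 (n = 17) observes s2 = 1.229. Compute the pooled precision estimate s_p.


s_p = sqrt(((n1-1)*s1^2 + (n2-1)*s2^2) / (n1+n2-2))
numerator = (7-1)*1.297^2 + (17-1)*1.229^2 = 10.093254 + 24.167056 = 34.26031
denominator = 7 + 17 - 2 = 22
s_p^2 = 34.26031 / 22 = 1.5572868
s_p = sqrt(1.5572868) = 1.2479

1.2479


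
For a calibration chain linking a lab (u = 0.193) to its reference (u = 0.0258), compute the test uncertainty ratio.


TUR = u_lab / u_ref
= 0.193 / 0.0258
= 7.4806

7.4806


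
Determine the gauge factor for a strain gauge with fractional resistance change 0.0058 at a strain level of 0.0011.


GF = (dR/R) / epsilon
= 0.0058 / 0.0011
= 5.2727

5.2727


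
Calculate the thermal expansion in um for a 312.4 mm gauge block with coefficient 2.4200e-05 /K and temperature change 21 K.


dL = L * alpha * dT
= 312.4 * 2.4200e-05 * 21
= 0.1587617 mm
dL_um = 0.1587617 * 1000 = 158.7617 um

158.7617


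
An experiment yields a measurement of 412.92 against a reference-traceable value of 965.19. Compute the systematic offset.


Systematic error = measured - true
= 412.92 - 965.19
= -552.2700

-552.2700


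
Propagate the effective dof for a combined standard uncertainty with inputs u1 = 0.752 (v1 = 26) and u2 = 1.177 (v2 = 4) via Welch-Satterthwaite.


uc = sqrt(u1^2 + u2^2) = sqrt(0.752^2 + 1.177^2) = 1.3967222
v_eff = uc^4 / (u1^4/v1 + u2^4/v2)
= 1.3967222^4 / (0.752^4/26 + 1.177^4/4)
= 3.805749 / 0.49208391
v_eff = 7.7339

7.7339


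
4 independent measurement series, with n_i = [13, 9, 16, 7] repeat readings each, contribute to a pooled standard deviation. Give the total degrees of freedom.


nu = sum_i (n_i - 1)
nu = ((13 - 1) + (9 - 1) + (16 - 1) + (7 - 1))
nu = 12 + 8 + 15 + 6
nu = 41

41


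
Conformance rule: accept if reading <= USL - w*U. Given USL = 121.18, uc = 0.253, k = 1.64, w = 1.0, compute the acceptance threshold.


U = k * uc = 1.64 * 0.253 = 0.41492
guard band g = w * U = 1.0 * 0.41492 = 0.41492
AL = USL - g = 121.18 - 0.41492
AL = 120.7651

120.7651


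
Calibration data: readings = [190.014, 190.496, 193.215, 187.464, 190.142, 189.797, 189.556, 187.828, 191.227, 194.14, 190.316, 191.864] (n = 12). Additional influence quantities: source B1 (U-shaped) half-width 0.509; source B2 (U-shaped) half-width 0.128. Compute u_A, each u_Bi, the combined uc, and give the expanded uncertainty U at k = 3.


mean = (190.014 + 190.496 + 193.215 + 187.464 + 190.142 + 189.797 + 189.556 + 187.828 + 191.227 + 194.14 + 190.316 + 191.864) / 12 = 190.5049167
s = sqrt(sum((x - mean)^2)/(n-1)) = 1.9341434
u_A = s / sqrt(n) = 1.9341434 / sqrt(12) = 0.55833911
u_B1 = 0.509 / sqrt(2) = 0.35991735
u_B2 = 0.128 / sqrt(2) = 0.090509668
uc = sqrt(0.55833911^2 + 0.35991735^2 + 0.090509668^2) = 0.67042901
U = k * uc = 3 * 0.67042901
U = 2.0113

2.0113


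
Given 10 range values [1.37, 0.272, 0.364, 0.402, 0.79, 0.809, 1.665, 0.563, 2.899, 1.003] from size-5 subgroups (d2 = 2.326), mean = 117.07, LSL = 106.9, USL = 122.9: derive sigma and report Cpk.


R_bar = (1.37 + 0.272 + 0.364 + 0.402 + 0.79 + 0.809 + 1.665 + 0.563 + 2.899 + 1.003) / 10 = 1.0137
sigma = R_bar / d2 = 1.0137 / 2.326 = 0.43581255
Cp = (USL - LSL)/(6*sigma) = (122.9 - 106.9)/(6*0.43581255) = 6.1188
Cpu = (122.9 - 117.07)/(3*0.43581255) = 4.4591
Cpl = (117.07 - 106.9)/(3*0.43581255) = 7.7786
Cpk = min(Cpu, Cpl) = 4.4591

4.4591


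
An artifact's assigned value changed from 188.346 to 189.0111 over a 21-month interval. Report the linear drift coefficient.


rate = (v2 - v1) / months
= (189.0111 - 188.346) / 21
= 0.6651 / 21
= 0.0317

0.0317


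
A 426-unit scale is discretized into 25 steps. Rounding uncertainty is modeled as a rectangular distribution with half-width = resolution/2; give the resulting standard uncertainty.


resolution = range / divisions
resolution = 426 / 25 = 17.04
u_res = resolution / (2*sqrt(3))
u_res = 17.04 / 3.4641016
u_res = 4.9190

4.9190


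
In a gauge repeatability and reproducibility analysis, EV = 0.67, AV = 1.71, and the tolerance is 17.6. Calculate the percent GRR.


GRR = sqrt(EV^2 + AV^2) = sqrt(0.67^2 + 1.71^2) = 1.8365729
%GRR = GRR / tol * 100 = 1.8365729 / 17.6 * 100
%GRR = 10.4351

10.4351


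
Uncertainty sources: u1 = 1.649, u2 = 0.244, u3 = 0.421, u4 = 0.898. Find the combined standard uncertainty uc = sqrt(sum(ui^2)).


uc = sqrt(1.649^2 + 0.244^2 + 0.421^2 + 0.898^2)
uc = sqrt(3.762382)
uc = 1.9397

1.9397


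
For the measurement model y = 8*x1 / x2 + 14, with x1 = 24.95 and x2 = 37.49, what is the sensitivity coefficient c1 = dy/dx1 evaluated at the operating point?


y = 8*x1 / x2 + 14
dy/dx1 = 8/x2
Evaluate at x2 = 37.49: c1 = 8 / 37.49
c1 = 0.2134

0.2134


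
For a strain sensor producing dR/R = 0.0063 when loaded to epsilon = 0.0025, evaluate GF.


GF = (dR/R) / epsilon
= 0.0063 / 0.0025
= 2.5200

2.5200


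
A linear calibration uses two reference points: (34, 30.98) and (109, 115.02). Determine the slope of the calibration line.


slope = (y2 - y1) / (x2 - x1)
= (115.02 - 30.98) / (109 - 34)
= 84.0400 / 75
= 1.1205

1.1205


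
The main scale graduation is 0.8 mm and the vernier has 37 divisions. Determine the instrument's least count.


LC = MSD / n_div
= 0.8 / 37
= 0.0216

0.0216


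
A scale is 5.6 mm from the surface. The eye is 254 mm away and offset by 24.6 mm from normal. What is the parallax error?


error = h * offset / d
= 5.6 * 24.6 / 254
= 0.5424

0.5424


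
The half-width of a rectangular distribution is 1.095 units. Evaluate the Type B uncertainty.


u_B = half_width / sqrt(3)
u_B = 1.095 / 1.7320508
u_B = 0.6322

0.6322


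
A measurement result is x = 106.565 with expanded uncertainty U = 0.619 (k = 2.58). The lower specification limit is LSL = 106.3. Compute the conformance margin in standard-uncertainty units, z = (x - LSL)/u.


u = U / k = 0.619 / 2.58 = 0.23992248
margin = |LSL - x| = |106.3 - 106.565| = 0.265
z = margin / u = 0.265 / 0.23992248
z = 1.1045

1.1045


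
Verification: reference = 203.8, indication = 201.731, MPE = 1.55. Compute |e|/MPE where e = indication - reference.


e = indication - reference = 201.731 - 203.8 = -2.0690
|e| = 2.0690
ratio = |e| / MPE = 2.0690 / 1.55
ratio = 1.3348

1.3348


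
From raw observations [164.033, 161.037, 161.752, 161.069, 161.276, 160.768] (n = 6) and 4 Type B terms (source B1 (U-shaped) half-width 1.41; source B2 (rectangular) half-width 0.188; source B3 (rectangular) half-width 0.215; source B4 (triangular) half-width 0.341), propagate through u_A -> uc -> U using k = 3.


mean = (164.033 + 161.037 + 161.752 + 161.069 + 161.276 + 160.768) / 6 = 161.6558333
s = sqrt(sum((x - mean)^2)/(n-1)) = 1.2099602
u_A = s / sqrt(n) = 1.2099602 / sqrt(6) = 0.49396418
u_B1 = 1.41 / sqrt(2) = 0.99702056
u_B2 = 0.188 / sqrt(3) = 0.10854185
u_B3 = 0.215 / sqrt(3) = 0.12413031
u_B4 = 0.341 / sqrt(6) = 0.13921267
uc = sqrt(0.49396418^2 + 0.99702056^2 + 0.10854185^2 + 0.12413031^2 + 0.13921267^2) = 1.133411
U = k * uc = 3 * 1.133411
U = 3.4002

3.4002


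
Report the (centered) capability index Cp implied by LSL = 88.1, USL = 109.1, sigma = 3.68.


Cp = (USL - LSL) / (6 * sigma)
= (109.1 - 88.1) / (6 * 3.68)
= 21.0000 / 22.0800
= 0.9511

0.9511


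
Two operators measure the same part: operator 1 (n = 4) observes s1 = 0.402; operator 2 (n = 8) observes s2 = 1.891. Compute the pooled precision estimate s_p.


s_p = sqrt(((n1-1)*s1^2 + (n2-1)*s2^2) / (n1+n2-2))
numerator = (4-1)*0.402^2 + (8-1)*1.891^2 = 0.484812 + 25.031167 = 25.515979
denominator = 4 + 8 - 2 = 10
s_p^2 = 25.515979 / 10 = 2.5515979
s_p = sqrt(2.5515979) = 1.5974

1.5974


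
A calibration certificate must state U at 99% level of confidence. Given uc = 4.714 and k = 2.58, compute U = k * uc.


U = k * uc
U = 2.58 * 4.714
U = 12.1621

12.1621


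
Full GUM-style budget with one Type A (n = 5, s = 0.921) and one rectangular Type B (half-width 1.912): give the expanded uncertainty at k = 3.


u_A = s / sqrt(n) = 0.921 / sqrt(5) = 0.41188372
u_B = half_width / sqrt(3) = 1.912 / sqrt(3) = 1.1038937
uc = sqrt(u_A^2 + u_B^2) = sqrt(0.41188372^2 + 1.1038937^2) = 1.1782315
U = k * uc = 3 * 1.1782315
U = 3.5347

3.5347


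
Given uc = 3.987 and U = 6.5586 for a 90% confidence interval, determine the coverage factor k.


k = U / uc
k = 6.5586 / 3.987
k = 1.645

1.645


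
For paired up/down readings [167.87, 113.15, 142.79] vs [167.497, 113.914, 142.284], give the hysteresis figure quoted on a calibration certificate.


|167.87 - 167.497| = 0.3730
|113.15 - 113.914| = 0.7640
|142.79 - 142.284| = 0.5060
hysteresis = max(diffs) = 0.7640

0.7640


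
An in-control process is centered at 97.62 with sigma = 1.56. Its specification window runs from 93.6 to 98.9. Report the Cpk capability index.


Cpu = (USL - mean) / (3*sigma) = (98.9 - 97.62) / (3*1.56) = 0.2735
Cpl = (mean - LSL) / (3*sigma) = (97.62 - 93.6) / (3*1.56) = 0.8590
Cpk = min(Cpu, Cpl) = 0.2735

0.2735


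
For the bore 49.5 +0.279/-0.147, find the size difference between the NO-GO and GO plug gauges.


GO = nominal - lower_tol (smallest hole = maximum material condition)
GO = 49.5 - 0.147 = 49.353
NO-GO = nominal + upper_tol (largest hole = least material condition)
NO-GO = 49.5 + 0.279 = 49.779
spread = NO-GO - GO = 49.779 - 49.353 = 0.4260

0.4260


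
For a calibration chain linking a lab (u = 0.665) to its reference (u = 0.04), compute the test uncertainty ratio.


TUR = u_lab / u_ref
= 0.665 / 0.04
= 16.6250

16.6250


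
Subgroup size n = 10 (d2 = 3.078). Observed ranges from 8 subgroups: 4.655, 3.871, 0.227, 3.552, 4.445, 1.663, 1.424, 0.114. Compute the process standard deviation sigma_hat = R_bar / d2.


R_bar = (4.655 + 3.871 + 0.227 + 3.552 + 4.445 + 1.663 + 1.424 + 0.114) / 8
R_bar = 19.951 / 8 = 2.493875
sigma_hat = R_bar / d2 = 2.493875 / 3.078 = 0.8102

0.8102


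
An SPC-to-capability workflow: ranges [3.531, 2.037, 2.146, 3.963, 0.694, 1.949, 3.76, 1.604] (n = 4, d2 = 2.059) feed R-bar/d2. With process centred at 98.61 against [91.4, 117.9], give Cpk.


R_bar = (3.531 + 2.037 + 2.146 + 3.963 + 0.694 + 1.949 + 3.76 + 1.604) / 8 = 2.4605
sigma = R_bar / d2 = 2.4605 / 2.059 = 1.1949976
Cp = (USL - LSL)/(6*sigma) = (117.9 - 91.4)/(6*1.1949976) = 3.6960
Cpu = (117.9 - 98.61)/(3*1.1949976) = 5.3808
Cpl = (98.61 - 91.4)/(3*1.1949976) = 2.0112
Cpk = min(Cpu, Cpl) = 2.0112

2.0112


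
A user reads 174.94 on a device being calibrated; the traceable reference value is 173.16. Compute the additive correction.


Correction = standard - reading
= 173.16 - 174.94
= -1.7800

-1.7800


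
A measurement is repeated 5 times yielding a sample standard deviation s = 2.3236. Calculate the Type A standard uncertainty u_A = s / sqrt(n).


u_A = s / sqrt(n)
u_A = 2.3236 / sqrt(5)
u_A = 2.3236 / 2.236068
u_A = 1.0391

1.0391


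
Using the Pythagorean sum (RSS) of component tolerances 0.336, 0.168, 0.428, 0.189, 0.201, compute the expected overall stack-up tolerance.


RSS = sqrt(0.336^2 + 0.168^2 + 0.428^2 + 0.189^2 + 0.201^2)
= sqrt(0.400426)
= 0.6328

0.6328


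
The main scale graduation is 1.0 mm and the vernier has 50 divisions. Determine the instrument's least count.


LC = MSD / n_div
= 1.0 / 50
= 0.0200

0.0200


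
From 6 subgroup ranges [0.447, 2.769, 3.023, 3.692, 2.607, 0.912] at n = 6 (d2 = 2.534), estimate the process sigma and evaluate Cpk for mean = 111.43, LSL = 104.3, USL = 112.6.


R_bar = (0.447 + 2.769 + 3.023 + 3.692 + 2.607 + 0.912) / 6 = 2.2416667
sigma = R_bar / d2 = 2.2416667 / 2.534 = 0.88463564
Cp = (USL - LSL)/(6*sigma) = (112.6 - 104.3)/(6*0.88463564) = 1.5637
Cpu = (112.6 - 111.43)/(3*0.88463564) = 0.4409
Cpl = (111.43 - 104.3)/(3*0.88463564) = 2.6866
Cpk = min(Cpu, Cpl) = 0.4409

0.4409


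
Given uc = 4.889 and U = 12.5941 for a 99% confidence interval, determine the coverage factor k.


k = U / uc
k = 12.5941 / 4.889
k = 2.576

2.576


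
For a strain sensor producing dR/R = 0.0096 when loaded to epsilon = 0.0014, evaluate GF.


GF = (dR/R) / epsilon
= 0.0096 / 0.0014
= 6.8571

6.8571


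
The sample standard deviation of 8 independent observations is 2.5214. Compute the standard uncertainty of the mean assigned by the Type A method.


u_A = s / sqrt(n)
u_A = 2.5214 / sqrt(8)
u_A = 2.5214 / 2.8284271
u_A = 0.8914

0.8914


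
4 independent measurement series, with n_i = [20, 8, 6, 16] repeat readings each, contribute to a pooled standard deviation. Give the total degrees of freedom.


nu = sum_i (n_i - 1)
nu = ((20 - 1) + (8 - 1) + (6 - 1) + (16 - 1))
nu = 19 + 7 + 5 + 15
nu = 46

46


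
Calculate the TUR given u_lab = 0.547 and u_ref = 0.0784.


TUR = u_lab / u_ref
= 0.547 / 0.0784
= 6.9770

6.9770


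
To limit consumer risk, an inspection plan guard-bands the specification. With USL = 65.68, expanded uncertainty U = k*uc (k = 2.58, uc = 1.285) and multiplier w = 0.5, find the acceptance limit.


U = k * uc = 2.58 * 1.285 = 3.3153
guard band g = w * U = 0.5 * 3.3153 = 1.65765
AL = USL - g = 65.68 - 1.65765
AL = 64.0224

64.0224


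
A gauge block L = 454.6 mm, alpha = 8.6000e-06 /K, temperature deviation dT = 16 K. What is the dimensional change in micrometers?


dL = L * alpha * dT
= 454.6 * 8.6000e-06 * 16
= 0.0625530 mm
dL_um = 0.0625530 * 1000 = 62.5530 um

62.5530


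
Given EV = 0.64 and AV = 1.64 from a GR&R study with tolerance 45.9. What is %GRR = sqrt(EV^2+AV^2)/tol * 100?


GRR = sqrt(EV^2 + AV^2) = sqrt(0.64^2 + 1.64^2) = 1.7604545
%GRR = GRR / tol * 100 = 1.7604545 / 45.9 * 100
%GRR = 3.8354

3.8354


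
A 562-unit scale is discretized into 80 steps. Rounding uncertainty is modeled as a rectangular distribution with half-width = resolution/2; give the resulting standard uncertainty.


resolution = range / divisions
resolution = 562 / 80 = 7.025
u_res = resolution / (2*sqrt(3))
u_res = 7.025 / 3.4641016
u_res = 2.0279

2.0279


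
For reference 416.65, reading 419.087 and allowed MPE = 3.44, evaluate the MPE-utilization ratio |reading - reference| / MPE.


e = indication - reference = 419.087 - 416.65 = 2.4370
|e| = 2.4370
ratio = |e| / MPE = 2.4370 / 3.44
ratio = 0.7084

0.7084


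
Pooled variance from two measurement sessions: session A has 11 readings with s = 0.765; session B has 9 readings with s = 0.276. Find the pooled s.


s_p = sqrt(((n1-1)*s1^2 + (n2-1)*s2^2) / (n1+n2-2))
numerator = (11-1)*0.765^2 + (9-1)*0.276^2 = 5.85225 + 0.609408 = 6.461658
denominator = 11 + 9 - 2 = 18
s_p^2 = 6.461658 / 18 = 0.358981
s_p = sqrt(0.358981) = 0.5992

0.5992


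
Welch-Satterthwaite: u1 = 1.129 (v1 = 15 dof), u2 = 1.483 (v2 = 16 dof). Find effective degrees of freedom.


uc = sqrt(u1^2 + u2^2) = sqrt(1.129^2 + 1.483^2) = 1.8638482
v_eff = uc^4 / (u1^4/v1 + u2^4/v2)
= 1.8638482^4 / (1.129^4/15 + 1.483^4/16)
= 12.06819 / 0.41061849
v_eff = 29.3903

29.3903


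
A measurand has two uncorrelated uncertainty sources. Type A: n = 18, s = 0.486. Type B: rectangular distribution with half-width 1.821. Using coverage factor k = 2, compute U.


u_A = s / sqrt(n) = 0.486 / sqrt(18) = 0.1145513
u_B = half_width / sqrt(3) = 1.821 / sqrt(3) = 1.0513548
uc = sqrt(u_A^2 + u_B^2) = sqrt(0.1145513^2 + 1.0513548^2) = 1.0575769
U = k * uc = 2 * 1.0575769
U = 2.1152

2.1152


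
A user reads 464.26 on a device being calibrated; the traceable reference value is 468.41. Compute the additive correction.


Correction = standard - reading
= 468.41 - 464.26
= 4.1500

4.1500


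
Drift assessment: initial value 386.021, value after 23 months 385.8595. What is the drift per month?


rate = (v2 - v1) / months
= (385.8595 - 386.021) / 23
= -0.1615 / 23
= -0.0070

-0.0070


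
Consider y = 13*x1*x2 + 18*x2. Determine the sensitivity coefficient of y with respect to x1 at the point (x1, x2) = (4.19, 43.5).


y = 13*x1*x2 + 18*x2
dy/dx1 = 13*x2
Evaluate at x2 = 43.5: c1 = 13 * 43.5
c1 = 565.5000

565.5000


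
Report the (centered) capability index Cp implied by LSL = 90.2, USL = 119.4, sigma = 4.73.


Cp = (USL - LSL) / (6 * sigma)
= (119.4 - 90.2) / (6 * 4.73)
= 29.2000 / 28.3800
= 1.0289

1.0289


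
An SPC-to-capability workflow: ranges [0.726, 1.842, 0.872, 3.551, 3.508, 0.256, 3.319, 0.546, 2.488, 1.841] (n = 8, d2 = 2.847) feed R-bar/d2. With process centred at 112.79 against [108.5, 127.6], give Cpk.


R_bar = (0.726 + 1.842 + 0.872 + 3.551 + 3.508 + 0.256 + 3.319 + 0.546 + 2.488 + 1.841) / 10 = 1.8949
sigma = R_bar / d2 = 1.8949 / 2.847 = 0.6655778
Cp = (USL - LSL)/(6*sigma) = (127.6 - 108.5)/(6*0.6655778) = 4.7828
Cpu = (127.6 - 112.79)/(3*0.6655778) = 7.4171
Cpl = (112.79 - 108.5)/(3*0.6655778) = 2.1485
Cpk = min(Cpu, Cpl) = 2.1485

2.1485


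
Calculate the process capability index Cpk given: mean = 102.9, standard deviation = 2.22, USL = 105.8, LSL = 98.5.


Cpu = (USL - mean) / (3*sigma) = (105.8 - 102.9) / (3*2.22) = 0.4354
Cpl = (mean - LSL) / (3*sigma) = (102.9 - 98.5) / (3*2.22) = 0.6607
Cpk = min(Cpu, Cpl) = 0.4354

0.4354


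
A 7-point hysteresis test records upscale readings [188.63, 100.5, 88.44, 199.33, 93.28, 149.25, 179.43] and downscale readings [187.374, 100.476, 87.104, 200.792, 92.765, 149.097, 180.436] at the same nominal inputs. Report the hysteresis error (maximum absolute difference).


|188.63 - 187.374| = 1.2560
|100.5 - 100.476| = 0.0240
|88.44 - 87.104| = 1.3360
|199.33 - 200.792| = 1.4620
|93.28 - 92.765| = 0.5150
|149.25 - 149.097| = 0.1530
|179.43 - 180.436| = 1.0060
hysteresis = max(diffs) = 1.4620

1.4620


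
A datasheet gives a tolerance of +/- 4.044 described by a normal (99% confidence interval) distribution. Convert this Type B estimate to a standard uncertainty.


u_B = half_width / 2.576
u_B = 4.044 / 2.576
u_B = 1.5699

1.5699


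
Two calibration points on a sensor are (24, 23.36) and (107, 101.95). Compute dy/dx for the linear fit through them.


slope = (y2 - y1) / (x2 - x1)
= (101.95 - 23.36) / (107 - 24)
= 78.5900 / 83
= 0.9469

0.9469


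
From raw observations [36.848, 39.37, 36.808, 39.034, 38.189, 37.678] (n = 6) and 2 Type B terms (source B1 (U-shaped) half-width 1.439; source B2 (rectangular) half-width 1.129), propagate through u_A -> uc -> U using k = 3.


mean = (36.848 + 39.37 + 36.808 + 39.034 + 38.189 + 37.678) / 6 = 37.98783333
s = sqrt(sum((x - mean)^2)/(n-1)) = 1.0800501
u_A = s / sqrt(n) = 1.0800501 / sqrt(6) = 0.44092861
u_B1 = 1.439 / sqrt(2) = 1.0175267
u_B2 = 1.129 / sqrt(3) = 0.65182845
uc = sqrt(0.44092861^2 + 1.0175267^2 + 0.65182845^2) = 1.2863355
U = k * uc = 3 * 1.2863355
U = 3.8590

3.8590


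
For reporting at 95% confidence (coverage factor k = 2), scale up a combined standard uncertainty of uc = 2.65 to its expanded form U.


U = k * uc
U = 2 * 2.65
U = 5.3000

5.3000


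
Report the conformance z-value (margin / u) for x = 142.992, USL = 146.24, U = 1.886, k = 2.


u = U / k = 1.886 / 2 = 0.943
margin = |USL - x| = |146.24 - 142.992| = 3.248
z = margin / u = 3.248 / 0.943
z = 3.4443

3.4443


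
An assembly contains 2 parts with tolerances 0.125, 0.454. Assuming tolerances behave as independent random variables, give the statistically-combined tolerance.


RSS = sqrt(0.125^2 + 0.454^2)
= sqrt(0.221741)
= 0.4709

0.4709


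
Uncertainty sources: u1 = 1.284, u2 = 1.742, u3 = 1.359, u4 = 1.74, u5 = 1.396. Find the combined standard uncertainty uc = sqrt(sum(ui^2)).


uc = sqrt(1.284^2 + 1.742^2 + 1.359^2 + 1.74^2 + 1.396^2)
uc = sqrt(11.506517)
uc = 3.3921

3.3921


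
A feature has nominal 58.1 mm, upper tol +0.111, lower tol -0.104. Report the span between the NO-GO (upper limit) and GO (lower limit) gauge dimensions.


GO = nominal - lower_tol (smallest hole = maximum material condition)
GO = 58.1 - 0.104 = 57.996
NO-GO = nominal + upper_tol (largest hole = least material condition)
NO-GO = 58.1 + 0.111 = 58.211
spread = NO-GO - GO = 58.211 - 57.996 = 0.2150

0.2150


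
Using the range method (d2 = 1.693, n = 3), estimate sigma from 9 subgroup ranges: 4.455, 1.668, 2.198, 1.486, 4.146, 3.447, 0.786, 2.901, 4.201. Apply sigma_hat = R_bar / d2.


R_bar = (4.455 + 1.668 + 2.198 + 1.486 + 4.146 + 3.447 + 0.786 + 2.901 + 4.201) / 9
R_bar = 25.288 / 9 = 2.8097778
sigma_hat = R_bar / d2 = 2.8097778 / 1.693 = 1.6596

1.6596


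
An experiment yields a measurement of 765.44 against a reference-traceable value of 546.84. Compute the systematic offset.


Systematic error = measured - true
= 765.44 - 546.84
= 218.6000

218.6000


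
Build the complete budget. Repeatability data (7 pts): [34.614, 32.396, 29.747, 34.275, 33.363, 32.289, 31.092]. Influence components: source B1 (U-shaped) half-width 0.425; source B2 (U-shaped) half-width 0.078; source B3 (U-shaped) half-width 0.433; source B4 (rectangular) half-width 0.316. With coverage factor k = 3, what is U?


mean = (34.614 + 32.396 + 29.747 + 34.275 + 33.363 + 32.289 + 31.092) / 7 = 32.53942857
s = sqrt(sum((x - mean)^2)/(n-1)) = 1.7306221
u_A = s / sqrt(n) = 1.7306221 / sqrt(7) = 0.65411367
u_B1 = 0.425 / sqrt(2) = 0.30052038
u_B2 = 0.078 / sqrt(2) = 0.055154329
u_B3 = 0.433 / sqrt(2) = 0.30617724
u_B4 = 0.316 / sqrt(3) = 0.18244269
uc = sqrt(0.65411367^2 + 0.30052038^2 + 0.055154329^2 + 0.30617724^2 + 0.18244269^2) = 0.80513914
U = k * uc = 3 * 0.80513914
U = 2.4154

2.4154


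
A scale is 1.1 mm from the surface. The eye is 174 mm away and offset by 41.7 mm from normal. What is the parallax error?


error = h * offset / d
= 1.1 * 41.7 / 174
= 0.2636

0.2636


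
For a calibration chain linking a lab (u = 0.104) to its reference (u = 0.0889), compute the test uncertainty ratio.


TUR = u_lab / u_ref
= 0.104 / 0.0889
= 1.1699

1.1699


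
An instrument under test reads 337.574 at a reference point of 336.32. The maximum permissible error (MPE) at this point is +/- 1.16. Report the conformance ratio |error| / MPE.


e = indication - reference = 337.574 - 336.32 = 1.2540
|e| = 1.2540
ratio = |e| / MPE = 1.2540 / 1.16
ratio = 1.0810

1.0810


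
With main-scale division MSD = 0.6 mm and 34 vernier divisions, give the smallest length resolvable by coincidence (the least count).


LC = MSD / n_div
= 0.6 / 34
= 0.0176

0.0176


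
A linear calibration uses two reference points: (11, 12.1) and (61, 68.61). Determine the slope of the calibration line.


slope = (y2 - y1) / (x2 - x1)
= (68.61 - 12.1) / (61 - 11)
= 56.5100 / 50
= 1.1302

1.1302


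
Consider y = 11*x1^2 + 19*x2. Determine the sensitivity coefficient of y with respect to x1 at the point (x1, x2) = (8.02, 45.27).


y = 11*x1^2 + 19*x2
dy/dx1 = 2*11*x1
Evaluate at x1 = 8.02: c1 = 22 * 8.02
c1 = 176.4400

176.4400


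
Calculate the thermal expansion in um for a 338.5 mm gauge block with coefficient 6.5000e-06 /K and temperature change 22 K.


dL = L * alpha * dT
= 338.5 * 6.5000e-06 * 22
= 0.0484055 mm
dL_um = 0.0484055 * 1000 = 48.4055 um

48.4055


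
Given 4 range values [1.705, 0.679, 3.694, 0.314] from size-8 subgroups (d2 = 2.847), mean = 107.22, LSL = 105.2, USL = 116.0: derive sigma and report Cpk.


R_bar = (1.705 + 0.679 + 3.694 + 0.314) / 4 = 1.598
sigma = R_bar / d2 = 1.598 / 2.847 = 0.56129259
Cp = (USL - LSL)/(6*sigma) = (116.0 - 105.2)/(6*0.56129259) = 3.2069
Cpu = (116.0 - 107.22)/(3*0.56129259) = 5.2142
Cpl = (107.22 - 105.2)/(3*0.56129259) = 1.1996
Cpk = min(Cpu, Cpl) = 1.1996

1.1996


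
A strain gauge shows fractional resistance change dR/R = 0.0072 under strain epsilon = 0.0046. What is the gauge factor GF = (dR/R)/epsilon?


GF = (dR/R) / epsilon
= 0.0072 / 0.0046
= 1.5652

1.5652


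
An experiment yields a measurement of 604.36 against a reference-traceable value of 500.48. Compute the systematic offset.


Systematic error = measured - true
= 604.36 - 500.48
= 103.8800

103.8800


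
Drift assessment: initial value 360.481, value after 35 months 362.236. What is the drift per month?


rate = (v2 - v1) / months
= (362.236 - 360.481) / 35
= 1.7550 / 35
= 0.0501

0.0501


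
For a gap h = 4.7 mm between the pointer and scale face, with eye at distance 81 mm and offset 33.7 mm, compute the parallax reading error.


error = h * offset / d
= 4.7 * 33.7 / 81
= 1.9554

1.9554


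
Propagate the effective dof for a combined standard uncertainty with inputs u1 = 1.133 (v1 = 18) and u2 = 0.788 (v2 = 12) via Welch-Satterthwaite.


uc = sqrt(u1^2 + u2^2) = sqrt(1.133^2 + 0.788^2) = 1.3800844
v_eff = uc^4 / (u1^4/v1 + u2^4/v2)
= 1.3800844^4 / (1.133^4/18 + 0.788^4/12)
= 3.6276267 / 0.12367859
v_eff = 29.3311

29.3311


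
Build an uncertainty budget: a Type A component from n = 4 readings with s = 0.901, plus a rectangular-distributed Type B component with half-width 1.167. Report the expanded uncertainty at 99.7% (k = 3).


u_A = s / sqrt(n) = 0.901 / sqrt(4) = 0.4505
u_B = half_width / sqrt(3) = 1.167 / sqrt(3) = 0.67376776
uc = sqrt(u_A^2 + u_B^2) = sqrt(0.4505^2 + 0.67376776^2) = 0.81050185
U = k * uc = 3 * 0.81050185
U = 2.4315

2.4315


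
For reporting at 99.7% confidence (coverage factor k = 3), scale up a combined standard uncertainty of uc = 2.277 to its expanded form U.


U = k * uc
U = 3 * 2.277
U = 6.8310

6.8310


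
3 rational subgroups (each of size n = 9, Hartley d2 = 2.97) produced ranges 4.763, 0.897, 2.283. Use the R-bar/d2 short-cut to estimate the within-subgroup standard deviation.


R_bar = (4.763 + 0.897 + 2.283) / 3
R_bar = 7.943 / 3 = 2.6476667
sigma_hat = R_bar / d2 = 2.6476667 / 2.97 = 0.8915

0.8915


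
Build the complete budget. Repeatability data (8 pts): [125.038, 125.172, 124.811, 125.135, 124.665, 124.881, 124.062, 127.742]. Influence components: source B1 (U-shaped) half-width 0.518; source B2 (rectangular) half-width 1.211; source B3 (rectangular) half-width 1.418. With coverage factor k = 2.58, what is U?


mean = (125.038 + 125.172 + 124.811 + 125.135 + 124.665 + 124.881 + 124.062 + 127.742) / 8 = 125.18825
s = sqrt(sum((x - mean)^2)/(n-1)) = 1.0906265
u_A = s / sqrt(n) = 1.0906265 / sqrt(8) = 0.3855947
u_B1 = 0.518 / sqrt(2) = 0.36628131
u_B2 = 1.211 / sqrt(3) = 0.69917118
u_B3 = 1.418 / sqrt(3) = 0.81868268
uc = sqrt(0.3855947^2 + 0.36628131^2 + 0.69917118^2 + 0.81868268^2) = 1.2008026
U = k * uc = 2.58 * 1.2008026
U = 3.0981

3.0981


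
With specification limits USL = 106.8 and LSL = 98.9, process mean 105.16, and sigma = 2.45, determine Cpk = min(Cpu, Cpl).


Cpu = (USL - mean) / (3*sigma) = (106.8 - 105.16) / (3*2.45) = 0.2231
Cpl = (mean - LSL) / (3*sigma) = (105.16 - 98.9) / (3*2.45) = 0.8517
Cpk = min(Cpu, Cpl) = 0.2231

0.2231


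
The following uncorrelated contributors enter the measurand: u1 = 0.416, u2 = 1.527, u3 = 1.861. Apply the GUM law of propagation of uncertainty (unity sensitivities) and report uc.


uc = sqrt(0.416^2 + 1.527^2 + 1.861^2)
uc = sqrt(5.968106)
uc = 2.4430

2.4430


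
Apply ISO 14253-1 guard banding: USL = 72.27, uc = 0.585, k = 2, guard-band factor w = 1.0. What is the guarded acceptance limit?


U = k * uc = 2 * 0.585 = 1.17
guard band g = w * U = 1.0 * 1.17 = 1.17
AL = USL - g = 72.27 - 1.17
AL = 71.1000

71.1000


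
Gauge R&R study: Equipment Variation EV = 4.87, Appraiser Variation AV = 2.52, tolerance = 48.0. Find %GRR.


GRR = sqrt(EV^2 + AV^2) = sqrt(4.87^2 + 2.52^2) = 5.4833658
%GRR = GRR / tol * 100 = 5.4833658 / 48.0 * 100
%GRR = 11.4237

11.4237


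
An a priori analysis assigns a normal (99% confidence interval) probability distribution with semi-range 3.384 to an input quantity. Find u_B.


u_B = half_width / 2.576
u_B = 3.384 / 2.576
u_B = 1.3137

1.3137


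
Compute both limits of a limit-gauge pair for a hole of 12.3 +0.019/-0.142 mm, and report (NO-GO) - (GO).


GO = nominal - lower_tol (smallest hole = maximum material condition)
GO = 12.3 - 0.142 = 12.158
NO-GO = nominal + upper_tol (largest hole = least material condition)
NO-GO = 12.3 + 0.019 = 12.319
spread = NO-GO - GO = 12.319 - 12.158 = 0.1610

0.1610


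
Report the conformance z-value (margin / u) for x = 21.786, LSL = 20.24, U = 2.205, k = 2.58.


u = U / k = 2.205 / 2.58 = 0.85465116
margin = |LSL - x| = |20.24 - 21.786| = 1.546
z = margin / u = 1.546 / 0.85465116
z = 1.8089

1.8089


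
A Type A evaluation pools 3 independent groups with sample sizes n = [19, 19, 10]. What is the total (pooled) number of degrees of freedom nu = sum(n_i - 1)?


nu = sum_i (n_i - 1)
nu = ((19 - 1) + (19 - 1) + (10 - 1))
nu = 18 + 18 + 9
nu = 45

45
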